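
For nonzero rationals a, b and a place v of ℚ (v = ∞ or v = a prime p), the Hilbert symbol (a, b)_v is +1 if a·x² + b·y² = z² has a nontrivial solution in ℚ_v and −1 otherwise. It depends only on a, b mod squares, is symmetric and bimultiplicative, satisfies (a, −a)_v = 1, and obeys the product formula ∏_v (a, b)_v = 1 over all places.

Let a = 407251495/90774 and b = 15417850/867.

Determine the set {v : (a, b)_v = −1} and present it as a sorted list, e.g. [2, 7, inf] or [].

[2, 5, 7, 31]

(a, b) ≡ (26970, 37758) mod (ℚ^×)²; places V = {2, 3, 5, 7, 17, 29, 31, 41, 43, ∞}.
(a,b)_∞: sgn(26970)=+, sgn(37758)=+, so +1.
(a,b)_3: α=-3, u≡2; β=-1, v≡1 (mod 3); (2|3)=-1, (1|3)=+1; sign (−1)^1·-1^-1·+1^-3 = +1.
(a,b)_29: α=1, u≡27; β=1, v≡12 (mod 29); (27|29)=-1, (12|29)=-1; sign (−1)^0·-1^1·-1^1 = +1.
(a,b)_43: α=2, u≡9; β=0, v≡4 (mod 43); (9|43)=+1, (4|43)=+1; sign (−1)^0·+1^0·+1^2 = +1.
(a,b)_17: α=0, u≡2; β=-2, v≡2 (mod 17); (2|17)=+1, (2|17)=+1; sign (−1)^0·+1^-2·+1^0 = +1.
(a,b)_5: α=1, u≡1; β=2, v≡2 (mod 5); (1|5)=+1, (2|5)=-1; sign (−1)^0·+1^2·-1^1 = -1.
(a,b)_7: α=2, u≡3; β=3, v≡4 (mod 7); (3|7)=-1, (4|7)=+1; sign (−1)^0·-1^3·+1^2 = -1.
(a,b)_31: α=1, u≡20; β=1, v≡14 (mod 31); (20|31)=+1, (14|31)=+1; sign (−1)^1·+1^1·+1^1 = -1.
(a,b)_2: α=-1, β=1; u≡5, v≡7 (mod 8); ε(u)ε(v)=0·1, αω(v)=-1·0, βω(u)=1·1; sum ≡ 1  ⇒  -1.
(a,b)_41: α=-2, u≡23; β=0, v≡35 (mod 41); (23|41)=+1, (35|41)=-1; sign (−1)^0·+1^0·-1^-2 = +1.
(26970, 37758 / ℚ) ramifies at {2, 5, 7, 31}: a division algebra.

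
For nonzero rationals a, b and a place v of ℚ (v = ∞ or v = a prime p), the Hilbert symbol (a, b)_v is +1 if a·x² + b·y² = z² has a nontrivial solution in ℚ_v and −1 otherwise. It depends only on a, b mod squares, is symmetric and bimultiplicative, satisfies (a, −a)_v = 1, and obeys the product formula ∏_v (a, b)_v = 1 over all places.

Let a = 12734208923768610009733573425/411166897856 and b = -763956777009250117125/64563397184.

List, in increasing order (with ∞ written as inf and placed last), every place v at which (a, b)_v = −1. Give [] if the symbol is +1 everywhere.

[2, 3, 5, 11, 19, 23, 37, 47]

(a, b) ≡ (1151403, -223522365) mod (ℚ^×)²; places V = {2, 3, 5, 7, 11, 13, 17, 19, 23, 31, 37, 41, 47, ∞}.
(a,b)_∞: sgn(1151403)=+, sgn(-223522365)=−, so +1.
(a,b)_37: α=1, u≡19; β=1, v≡34 (mod 37); (19|37)=-1, (34|37)=+1; sign (−1)^0·-1^1·+1^1 = -1.
(a,b)_19: α=0, u≡10; β=-1, v≡4 (mod 19); (10|19)=-1, (4|19)=+1; sign (−1)^0·-1^-1·+1^0 = -1.
(a,b)_17: α=4, u≡11; β=2, v≡11 (mod 17); (11|17)=-1, (11|17)=-1; sign (−1)^0·-1^2·-1^4 = +1.
(a,b)_23: α=3, u≡12; β=2, v≡14 (mod 23); (12|23)=+1, (14|23)=-1; sign (−1)^0·+1^2·-1^3 = -1.
(a,b)_41: α=1, u≡40; β=1, v≡9 (mod 41); (40|41)=+1, (9|41)=+1; sign (−1)^0·+1^1·+1^1 = +1.
(a,b)_13: α=-6, u≡6; β=-6, v≡1 (mod 13); (6|13)=-1, (1|13)=+1; sign (−1)^0·-1^-6·+1^-6 = +1.
(a,b)_47: α=2, u≡29; β=1, v≡45 (mod 47); (29|47)=-1, (45|47)=-1; sign (−1)^0·-1^1·-1^2 = -1.
(a,b)_5: α=2, u≡2; β=3, v≡2 (mod 5); (2|5)=-1, (2|5)=-1; sign (−1)^0·-1^3·-1^2 = -1.
(a,b)_2: α=-6, β=-6; u≡3, v≡3 (mod 8); ε(u)ε(v)=1·1, αω(v)=-6·1, βω(u)=-6·1; sum ≡ 1  ⇒  -1.
(a,b)_31: α=2, u≡7; β=2, v≡20 (mod 31); (7|31)=+1, (20|31)=+1; sign (−1)^0·+1^2·+1^2 = +1.
(a,b)_11: α=-3, u≡10; β=-1, v≡8 (mod 11); (10|11)=-1, (8|11)=-1; sign (−1)^1·-1^-1·-1^-3 = -1.
(a,b)_3: α=3, u≡2; β=5, v≡2 (mod 3); (2|3)=-1, (2|3)=-1; sign (−1)^1·-1^5·-1^3 = -1.
(a,b)_7: α=8, u≡4; β=4, v≡2 (mod 7); (4|7)=+1, (2|7)=+1; sign (−1)^0·+1^4·+1^8 = +1.
|Ram(1151403, -223522365)| = 8, even; anisotropic at {2, 3, 5, 11, 19, 23, 37, 47}.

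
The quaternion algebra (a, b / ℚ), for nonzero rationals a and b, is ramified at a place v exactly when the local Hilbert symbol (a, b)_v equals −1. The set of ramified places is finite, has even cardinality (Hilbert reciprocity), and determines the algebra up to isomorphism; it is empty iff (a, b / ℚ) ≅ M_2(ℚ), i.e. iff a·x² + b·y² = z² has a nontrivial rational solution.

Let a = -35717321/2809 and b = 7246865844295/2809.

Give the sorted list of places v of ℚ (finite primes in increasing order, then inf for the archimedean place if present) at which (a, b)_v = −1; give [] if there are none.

(a, b) ≡ (-16169, 3280609255) mod (ℚ^×)²; places V = {2, 5, 7, 11, 17, 19, 23, 31, 37, 47, 53, ∞}.
(a,b)_7: α=0, u≡2; β=1, v≡4 (mod 7); (2|7)=+1, (4|7)=+1; sign (−1)^0·+1^1·+1^0 = +1.
(a,b)_31: α=0, u≡12; β=1, v≡14 (mod 31); (12|31)=-1, (14|31)=+1; sign (−1)^0·-1^1·+1^0 = -1.
(a,b)_19: α=1, u≡6; β=1, v≡17 (mod 19); (6|19)=+1, (17|19)=+1; sign (−1)^1·+1^1·+1^1 = -1.
(a,b)_23: α=1, u≡11; β=1, v≡6 (mod 23); (11|23)=-1, (6|23)=+1; sign (−1)^1·-1^1·+1^1 = +1.
(a,b)_2: α=0, β=0; u≡7, v≡7 (mod 8); ε(u)ε(v)=1·1, αω(v)=0·0, βω(u)=0·0; sum ≡ 1  ⇒  -1.
(a,b)_11: α=0, u≡5; β=1, v≡10 (mod 11); (5|11)=+1, (10|11)=-1; sign (−1)^0·+1^1·-1^0 = +1.
(a,b)_47: α=2, u≡30; β=2, v≡26 (mod 47); (30|47)=-1, (26|47)=-1; sign (−1)^0·-1^2·-1^2 = +1.
(a,b)_5: α=0, u≡1; β=1, v≡1 (mod 5); (1|5)=+1, (1|5)=+1; sign (−1)^0·+1^1·+1^0 = +1.
(a,b)_17: α=0, u≡9; β=1, v≡8 (mod 17); (9|17)=+1, (8|17)=+1; sign (−1)^0·+1^1·+1^0 = +1.
(a,b)_37: α=1, u≡1; β=1, v≡13 (mod 37); (1|37)=+1, (13|37)=-1; sign (−1)^0·+1^1·-1^1 = -1.
(a,b)_53: α=-2, u≡15; β=-2, v≡47 (mod 53); (15|53)=+1, (47|53)=+1; sign (−1)^0·+1^-2·+1^-2 = +1.
(a,b)_∞: sgn(-16169)=−, sgn(3280609255)=+, so +1.
(-16169, 3280609255 / ℚ) ramifies at {2, 19, 31, 37}: a division algebra.

[2, 19, 31, 37]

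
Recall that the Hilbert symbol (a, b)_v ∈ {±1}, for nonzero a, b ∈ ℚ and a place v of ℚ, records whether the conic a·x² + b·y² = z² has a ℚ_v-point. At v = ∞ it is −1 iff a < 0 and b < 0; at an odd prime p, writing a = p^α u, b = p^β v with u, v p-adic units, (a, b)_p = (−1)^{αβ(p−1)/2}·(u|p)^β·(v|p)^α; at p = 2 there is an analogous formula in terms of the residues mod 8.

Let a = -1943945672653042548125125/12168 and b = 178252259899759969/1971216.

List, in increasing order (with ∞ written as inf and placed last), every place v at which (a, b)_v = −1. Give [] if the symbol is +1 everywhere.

[7, 17, 23, 29]

Mod squares: a ≡ -1610, b ≡ 65569. Check v ∈ {∞, 2, 3, 5, 7, 11, 13, 17, 19, 23, 29}.
v=7: a=7^9·(≡2), b=7^7·(≡2) mod 7; (2|7)=+1, (2|7)=+1; (−1)^{9·7·3}·(+1)^7·(+1)^9 = -1.
v=13: a=13^-2·(≡8), b=13^-2·(≡9) mod 13; (8|13)=-1, (9|13)=+1; (−1)^{-2·-2·6}·(-1)^-2·(+1)^-2 = +1.
v=5: a=5^3·(≡3), b=5^0·(≡4) mod 5; (3|5)=-1, (4|5)=+1; (−1)^{3·0·2}·(-1)^0·(+1)^3 = +1.
v=11: a=11^0·(≡8), b=11^2·(≡1) mod 11; (8|11)=-1, (1|11)=+1; (−1)^{0·2·5}·(-1)^2·(+1)^0 = +1.
v=∞: -1610 < 0 and 65569 > 0  ⇒  (a,b)_∞ = +1.
v=3: a=3^-2·(≡1), b=3^-6·(≡1) mod 3; (1|3)=+1, (1|3)=+1; (−1)^{-2·-6·1}·(+1)^-6·(+1)^-2 = +1.
v=19: a=19^4·(≡7), b=19^3·(≡13) mod 19; (7|19)=+1, (13|19)=-1; (−1)^{4·3·9}·(+1)^3·(-1)^4 = +1.
v=29: a=29^2·(≡11), b=29^1·(≡7) mod 29; (11|29)=-1, (7|29)=+1; (−1)^{2·1·14}·(-1)^1·(+1)^2 = -1.
v=17: a=17^2·(≡5), b=17^1·(≡8) mod 17; (5|17)=-1, (8|17)=+1; (−1)^{2·1·8}·(-1)^1·(+1)^2 = -1.
v=2: v_2(a)=-3, v_2(b)=-4; units ≡ 3, 1 (mod 8); ε·ε+αω+βω = 1·0+-3·0+-4·1 ≡ 0  ⇒  (a,b)_2 = +1.
v=23: a=23^3·(≡11), b=23^2·(≡5) mod 23; (11|23)=-1, (5|23)=-1; (−1)^{3·2·11}·(-1)^2·(-1)^3 = -1.
(-1610, 65569 / ℚ) ramifies at {7, 17, 23, 29}: a division algebra.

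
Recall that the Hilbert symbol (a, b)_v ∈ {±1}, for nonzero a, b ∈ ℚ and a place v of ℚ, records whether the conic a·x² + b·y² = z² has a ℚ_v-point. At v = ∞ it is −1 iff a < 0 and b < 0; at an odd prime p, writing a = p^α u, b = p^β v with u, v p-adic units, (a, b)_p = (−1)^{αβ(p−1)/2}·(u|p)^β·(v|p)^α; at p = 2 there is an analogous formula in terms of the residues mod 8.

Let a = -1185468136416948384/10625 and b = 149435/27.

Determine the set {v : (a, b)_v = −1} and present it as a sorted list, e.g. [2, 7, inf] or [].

(a, b) ≡ (-2618, 3705) mod (ℚ^×)²; places V = {2, 3, 5, 7, 11, 13, 17, 19, 23, ∞}.
(a,b)_2: α=5, β=0; u≡3, v≡1 (mod 8); ε(u)ε(v)=1·0, αω(v)=5·0, βω(u)=0·1; sum ≡ 0  ⇒  +1.
(a,b)_19: α=2, u≡11; β=1, v≡7 (mod 19); (11|19)=+1, (7|19)=+1; sign (−1)^0·+1^1·+1^2 = +1.
(a,b)_11: α=3, u≡1; β=2, v≡5 (mod 11); (1|11)=+1, (5|11)=+1; sign (−1)^0·+1^2·+1^3 = +1.
(a,b)_13: α=4, u≡7; β=1, v≡3 (mod 13); (7|13)=-1, (3|13)=+1; sign (−1)^0·-1^1·+1^4 = -1.
(a,b)_5: α=-4, u≡3; β=1, v≡1 (mod 5); (3|5)=-1, (1|5)=+1; sign (−1)^0·-1^1·+1^-4 = -1.
(a,b)_7: α=1, u≡1; β=0, v≡1 (mod 7); (1|7)=+1, (1|7)=+1; sign (−1)^0·+1^0·+1^1 = +1.
(a,b)_3: α=6, u≡1; β=-3, v≡2 (mod 3); (1|3)=+1, (2|3)=-1; sign (−1)^0·+1^-3·-1^6 = +1.
(a,b)_17: α=-1, u≡8; β=0, v≡9 (mod 17); (8|17)=+1, (9|17)=+1; sign (−1)^0·+1^0·+1^-1 = +1.
(a,b)_23: α=2, u≡6; β=0, v≡1 (mod 23); (6|23)=+1, (1|23)=+1; sign (−1)^0·+1^0·+1^2 = +1.
(a,b)_∞: sgn(-2618)=−, sgn(3705)=+, so +1.
(-2618, 3705 / ℚ) ramifies at {5, 13}: a division algebra.

[5, 13]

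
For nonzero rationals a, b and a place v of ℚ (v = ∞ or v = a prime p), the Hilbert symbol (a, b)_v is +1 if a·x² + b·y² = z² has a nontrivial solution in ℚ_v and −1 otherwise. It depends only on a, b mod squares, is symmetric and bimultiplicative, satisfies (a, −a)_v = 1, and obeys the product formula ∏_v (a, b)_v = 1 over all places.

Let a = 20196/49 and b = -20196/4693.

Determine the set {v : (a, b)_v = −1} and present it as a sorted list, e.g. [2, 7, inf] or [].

Mod squares: a ≡ 561, b ≡ -7293. Check v ∈ {∞, 2, 3, 7, 11, 13, 17, 19}.
v=13: a=13^0·(≡2), b=13^-1·(≡11) mod 13; (2|13)=-1, (11|13)=-1; (−1)^{0·-1·6}·(-1)^-1·(-1)^0 = -1.
v=17: a=17^1·(≡1), b=17^1·(≡2) mod 17; (1|17)=+1, (2|17)=+1; (−1)^{1·1·8}·(+1)^1·(+1)^1 = +1.
v=3: a=3^3·(≡1), b=3^3·(≡2) mod 3; (1|3)=+1, (2|3)=-1; (−1)^{3·3·1}·(+1)^3·(-1)^3 = +1.
v=2: v_2(a)=2, v_2(b)=2; units ≡ 1, 3 (mod 8); ε·ε+αω+βω = 0·1+2·1+2·0 ≡ 0  ⇒  (a,b)_2 = +1.
v=19: a=19^0·(≡12), b=19^-2·(≡3) mod 19; (12|19)=-1, (3|19)=-1; (−1)^{0·-2·9}·(-1)^-2·(-1)^0 = +1.
v=∞: 561 > 0 and -7293 < 0  ⇒  (a,b)_∞ = +1.
v=11: a=11^1·(≡2), b=11^1·(≡8) mod 11; (2|11)=-1, (8|11)=-1; (−1)^{1·1·5}·(-1)^1·(-1)^1 = -1.
v=7: a=7^-2·(≡1), b=7^0·(≡2) mod 7; (1|7)=+1, (2|7)=+1; (−1)^{-2·0·3}·(+1)^0·(+1)^-2 = +1.
|Ram(561, -7293)| = 2, even; anisotropic at {11, 13}.

[11, 13]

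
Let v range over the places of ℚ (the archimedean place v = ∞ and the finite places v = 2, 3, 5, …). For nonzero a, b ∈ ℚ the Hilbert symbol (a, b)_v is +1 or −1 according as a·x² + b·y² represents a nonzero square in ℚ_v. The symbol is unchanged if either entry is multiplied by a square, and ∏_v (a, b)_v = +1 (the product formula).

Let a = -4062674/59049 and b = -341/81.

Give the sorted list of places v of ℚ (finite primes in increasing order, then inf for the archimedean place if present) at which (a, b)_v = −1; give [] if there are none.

[11, 31, 37, inf]

(a, b) ≡ (-4062674, -341) mod (ℚ^×)²; places V = {2, 3, 7, 11, 23, 31, 37, ∞}.
(a,b)_11: α=1, u≡2; β=1, v≡6 (mod 11); (2|11)=-1, (6|11)=-1; sign (−1)^1·-1^1·-1^1 = -1.
(a,b)_3: α=-10, u≡1; β=-4, v≡1 (mod 3); (1|3)=+1, (1|3)=+1; sign (−1)^0·+1^-4·+1^-10 = +1.
(a,b)_31: α=1, u≡8; β=1, v≡19 (mod 31); (8|31)=+1, (19|31)=+1; sign (−1)^1·+1^1·+1^1 = -1.
(a,b)_23: α=1, u≡6; β=0, v≡8 (mod 23); (6|23)=+1, (8|23)=+1; sign (−1)^0·+1^0·+1^1 = +1.
(a,b)_∞: sgn(-4062674)=−, sgn(-341)=−, so -1.
(a,b)_2: α=1, β=0; u≡7, v≡3 (mod 8); ε(u)ε(v)=1·1, αω(v)=1·1, βω(u)=0·0; sum ≡ 0  ⇒  +1.
(a,b)_37: α=1, u≡20; β=0, v≡20 (mod 37); (20|37)=-1, (20|37)=-1; sign (−1)^0·-1^0·-1^1 = -1.
(a,b)_7: α=1, u≡4; β=0, v≡4 (mod 7); (4|7)=+1, (4|7)=+1; sign (−1)^0·+1^0·+1^1 = +1.
|Ram(-4062674, -341)| = 4, even; anisotropic at {11, 31, 37, ∞}.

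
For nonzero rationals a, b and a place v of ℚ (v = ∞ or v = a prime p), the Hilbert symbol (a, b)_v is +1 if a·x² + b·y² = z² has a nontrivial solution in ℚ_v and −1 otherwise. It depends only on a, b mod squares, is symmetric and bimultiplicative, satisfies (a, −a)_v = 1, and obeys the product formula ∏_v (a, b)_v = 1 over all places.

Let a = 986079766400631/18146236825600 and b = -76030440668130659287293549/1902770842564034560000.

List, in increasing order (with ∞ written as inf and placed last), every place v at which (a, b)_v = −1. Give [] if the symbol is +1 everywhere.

Mod squares: a ≡ 31, b ≡ -29. Check v ∈ {∞, 2, 3, 5, 7, 13, 29, 31}.
v=2: v_2(a)=-32, v_2(b)=-54; units ≡ 7, 3 (mod 8); ε·ε+αω+βω = 1·1+-32·1+-54·0 ≡ 1  ⇒  (a,b)_2 = -1.
v=3: a=3^8·(≡1), b=3^14·(≡1) mod 3; (1|3)=+1, (1|3)=+1; (−1)^{8·14·1}·(+1)^14·(+1)^8 = +1.
v=31: a=31^1·(≡5), b=31^2·(≡25) mod 31; (5|31)=+1, (25|31)=+1; (−1)^{1·2·15}·(+1)^2·(+1)^1 = +1.
v=5: a=5^-2·(≡4), b=5^-4·(≡1) mod 5; (4|5)=+1, (1|5)=+1; (−1)^{-2·-4·2}·(+1)^-4·(+1)^-2 = +1.
v=∞: 31 > 0 and -29 < 0  ⇒  (a,b)_∞ = +1.
v=7: a=7^8·(≡3), b=7^14·(≡5) mod 7; (3|7)=-1, (5|7)=-1; (−1)^{8·14·3}·(-1)^14·(-1)^8 = +1.
v=29: a=29^2·(≡11), b=29^3·(≡23) mod 29; (11|29)=-1, (23|29)=+1; (−1)^{2·3·14}·(-1)^3·(+1)^2 = -1.
v=13: a=13^-2·(≡8), b=13^-2·(≡1) mod 13; (8|13)=-1, (1|13)=+1; (−1)^{-2·-2·6}·(-1)^-2·(+1)^-2 = +1.
Ram(31, -29) = {2, 29}; no ℚ_2-point on the conic.

[2, 29]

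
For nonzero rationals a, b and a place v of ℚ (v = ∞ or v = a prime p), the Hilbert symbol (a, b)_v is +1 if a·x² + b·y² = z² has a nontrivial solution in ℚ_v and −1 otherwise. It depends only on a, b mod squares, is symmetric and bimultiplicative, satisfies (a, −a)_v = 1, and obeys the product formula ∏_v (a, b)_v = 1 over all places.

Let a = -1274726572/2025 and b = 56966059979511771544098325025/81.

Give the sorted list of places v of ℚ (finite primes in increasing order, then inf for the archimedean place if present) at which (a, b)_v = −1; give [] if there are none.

[17, 19]

Mod squares: a ≡ -6503707, b ≡ 13889. Check v ∈ {∞, 2, 3, 5, 7, 17, 19, 31, 41, 43}.
v=3: a=3^-4·(≡2), b=3^-4·(≡2) mod 3; (2|3)=-1, (2|3)=-1; (−1)^{-4·-4·1}·(-1)^-4·(-1)^-4 = +1.
v=7: a=7^3·(≡4), b=7^6·(≡1) mod 7; (4|7)=+1, (1|7)=+1; (−1)^{3·6·3}·(+1)^6·(+1)^3 = +1.
v=5: a=5^-2·(≡3), b=5^2·(≡1) mod 5; (3|5)=-1, (1|5)=+1; (−1)^{-2·2·2}·(-1)^2·(+1)^-2 = +1.
v=31: a=31^1·(≡11), b=31^4·(≡8) mod 31; (11|31)=-1, (8|31)=+1; (−1)^{1·4·15}·(-1)^4·(+1)^1 = +1.
v=43: a=43^1·(≡21), b=43^3·(≡27) mod 43; (21|43)=+1, (27|43)=-1; (−1)^{1·3·21}·(+1)^3·(-1)^1 = +1.
v=17: a=17^1·(≡12), b=17^3·(≡4) mod 17; (12|17)=-1, (4|17)=+1; (−1)^{1·3·8}·(-1)^3·(+1)^1 = -1.
v=41: a=41^1·(≡4), b=41^4·(≡23) mod 41; (4|41)=+1, (23|41)=+1; (−1)^{1·4·20}·(+1)^4·(+1)^1 = +1.
v=2: v_2(a)=2, v_2(b)=0; units ≡ 5, 1 (mod 8); ε·ε+αω+βω = 0·0+2·0+0·1 ≡ 0  ⇒  (a,b)_2 = +1.
v=∞: -6503707 < 0 and 13889 > 0  ⇒  (a,b)_∞ = +1.
v=19: a=19^0·(≡10), b=19^1·(≡9) mod 19; (10|19)=-1, (9|19)=+1; (−1)^{0·1·9}·(-1)^1·(+1)^0 = -1.
(-6503707, 13889 / ℚ) ramifies at {17, 19}: a division algebra.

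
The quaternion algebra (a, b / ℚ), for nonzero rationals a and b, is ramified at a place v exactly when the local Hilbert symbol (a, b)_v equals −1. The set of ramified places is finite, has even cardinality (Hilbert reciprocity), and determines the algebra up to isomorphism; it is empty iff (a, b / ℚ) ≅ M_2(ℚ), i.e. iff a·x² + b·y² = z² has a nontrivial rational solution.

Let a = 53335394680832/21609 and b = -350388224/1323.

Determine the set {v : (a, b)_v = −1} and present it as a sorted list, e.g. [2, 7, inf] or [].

(a, b) ≡ (17, -222) mod (ℚ^×)²; places V = {2, 3, 7, 11, 17, 37, ∞}.
(a,b)_11: α=2, u≡8; β=0, v≡4 (mod 11); (8|11)=-1, (4|11)=+1; sign (−1)^0·-1^0·+1^2 = +1.
(a,b)_7: α=-4, u≡6; β=-2, v≡4 (mod 7); (6|7)=-1, (4|7)=+1; sign (−1)^0·-1^-2·+1^-4 = +1.
(a,b)_∞: sgn(17)=+, sgn(-222)=−, so +1.
(a,b)_3: α=-2, u≡2; β=-3, v≡1 (mod 3); (2|3)=-1, (1|3)=+1; sign (−1)^0·-1^-3·+1^-2 = -1.
(a,b)_2: α=16, β=15; u≡1, v≡1 (mod 8); ε(u)ε(v)=0·0, αω(v)=16·0, βω(u)=15·0; sum ≡ 0  ⇒  +1.
(a,b)_17: α=3, u≡9; β=2, v≡9 (mod 17); (9|17)=+1, (9|17)=+1; sign (−1)^0·+1^2·+1^3 = +1.
(a,b)_37: α=2, u≡20; β=1, v≡15 (mod 37); (20|37)=-1, (15|37)=-1; sign (−1)^0·-1^1·-1^2 = -1.
Ram(17, -222) = {3, 37}; no ℚ_3-point on the conic.

[3, 37]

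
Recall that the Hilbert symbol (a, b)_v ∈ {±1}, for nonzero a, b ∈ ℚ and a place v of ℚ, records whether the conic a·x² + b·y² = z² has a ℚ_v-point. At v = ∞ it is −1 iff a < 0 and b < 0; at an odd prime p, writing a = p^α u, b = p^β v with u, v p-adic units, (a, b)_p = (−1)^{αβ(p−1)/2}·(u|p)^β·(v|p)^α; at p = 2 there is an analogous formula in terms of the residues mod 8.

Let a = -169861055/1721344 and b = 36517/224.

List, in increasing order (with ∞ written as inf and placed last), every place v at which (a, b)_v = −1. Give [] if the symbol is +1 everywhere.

(a, b) ≡ (-455, 182) mod (ℚ^×)²; places V = {2, 5, 7, 13, 41, 47, 53, ∞}.
(a,b)_7: α=1, u≡3; β=-1, v≡3 (mod 7); (3|7)=-1, (3|7)=-1; sign (−1)^1·-1^-1·-1^1 = -1.
(a,b)_53: α=0, u≡50; β=2, v≡32 (mod 53); (50|53)=-1, (32|53)=-1; sign (−1)^0·-1^2·-1^0 = +1.
(a,b)_13: α=3, u≡9; β=1, v≡9 (mod 13); (9|13)=+1, (9|13)=+1; sign (−1)^0·+1^1·+1^3 = +1.
(a,b)_∞: sgn(-455)=−, sgn(182)=+, so +1.
(a,b)_5: α=1, u≡1; β=0, v≡3 (mod 5); (1|5)=+1, (3|5)=-1; sign (−1)^0·+1^0·-1^1 = -1.
(a,b)_47: α=2, u≡38; β=0, v≡13 (mod 47); (38|47)=-1, (13|47)=-1; sign (−1)^0·-1^0·-1^2 = +1.
(a,b)_41: α=-2, u≡23; β=0, v≡23 (mod 41); (23|41)=+1, (23|41)=+1; sign (−1)^0·+1^0·+1^-2 = +1.
(a,b)_2: α=-10, β=-5; u≡1, v≡3 (mod 8); ε(u)ε(v)=0·1, αω(v)=-10·1, βω(u)=-5·0; sum ≡ 0  ⇒  +1.
Ram(-455, 182) = {5, 7}; no ℚ_5-point on the conic.

[5, 7]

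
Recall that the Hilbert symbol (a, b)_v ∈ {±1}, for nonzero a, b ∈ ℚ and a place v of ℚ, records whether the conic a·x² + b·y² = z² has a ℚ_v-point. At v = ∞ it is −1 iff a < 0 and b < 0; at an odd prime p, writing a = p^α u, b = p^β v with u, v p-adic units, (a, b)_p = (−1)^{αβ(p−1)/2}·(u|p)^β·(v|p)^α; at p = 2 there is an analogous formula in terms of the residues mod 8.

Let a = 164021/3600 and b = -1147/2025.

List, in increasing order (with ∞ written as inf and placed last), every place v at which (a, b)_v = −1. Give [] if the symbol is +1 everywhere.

(a, b) ≡ (164021, -1147) mod (ℚ^×)²; places V = {2, 3, 5, 11, 13, 31, 37, ∞}.
(a,b)_3: α=-2, u≡2; β=-4, v≡2 (mod 3); (2|3)=-1, (2|3)=-1; sign (−1)^0·-1^-4·-1^-2 = +1.
(a,b)_11: α=1, u≡2; β=0, v≡8 (mod 11); (2|11)=-1, (8|11)=-1; sign (−1)^0·-1^0·-1^1 = -1.
(a,b)_2: α=-4, β=0; u≡5, v≡5 (mod 8); ε(u)ε(v)=0·0, αω(v)=-4·1, βω(u)=0·1; sum ≡ 0  ⇒  +1.
(a,b)_37: α=1, u≡33; β=1, v≡29 (mod 37); (33|37)=+1, (29|37)=-1; sign (−1)^0·+1^1·-1^1 = -1.
(a,b)_∞: sgn(164021)=+, sgn(-1147)=−, so +1.
(a,b)_13: α=1, u≡6; β=0, v≡1 (mod 13); (6|13)=-1, (1|13)=+1; sign (−1)^0·-1^0·+1^1 = +1.
(a,b)_5: α=-2, u≡4; β=-2, v≡3 (mod 5); (4|5)=+1, (3|5)=-1; sign (−1)^0·+1^-2·-1^-2 = +1.
(a,b)_31: α=1, u≡13; β=1, v≡18 (mod 31); (13|31)=-1, (18|31)=+1; sign (−1)^1·-1^1·+1^1 = +1.
(164021, -1147 / ℚ) ramifies at {11, 37}: a division algebra.

[11, 37]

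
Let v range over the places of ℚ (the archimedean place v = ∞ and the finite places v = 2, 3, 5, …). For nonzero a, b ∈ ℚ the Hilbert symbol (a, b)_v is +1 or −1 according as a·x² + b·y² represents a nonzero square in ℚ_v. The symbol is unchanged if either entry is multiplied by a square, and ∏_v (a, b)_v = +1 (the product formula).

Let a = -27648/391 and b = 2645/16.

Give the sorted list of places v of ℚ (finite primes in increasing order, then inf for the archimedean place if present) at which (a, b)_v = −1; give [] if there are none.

Mod squares: a ≡ -1173, b ≡ 5. Check v ∈ {∞, 2, 3, 5, 17, 23}.
v=3: a=3^3·(≡2), b=3^0·(≡2) mod 3; (2|3)=-1, (2|3)=-1; (−1)^{3·0·1}·(-1)^0·(-1)^3 = -1.
v=2: v_2(a)=10, v_2(b)=-4; units ≡ 3, 5 (mod 8); ε·ε+αω+βω = 1·0+10·1+-4·1 ≡ 0  ⇒  (a,b)_2 = +1.
v=17: a=17^-1·(≡16), b=17^0·(≡7) mod 17; (16|17)=+1, (7|17)=-1; (−1)^{-1·0·8}·(+1)^0·(-1)^-1 = -1.
v=∞: -1173 < 0 and 5 > 0  ⇒  (a,b)_∞ = +1.
v=23: a=23^-1·(≡8), b=23^2·(≡19) mod 23; (8|23)=+1, (19|23)=-1; (−1)^{-1·2·11}·(+1)^2·(-1)^-1 = -1.
v=5: a=5^0·(≡2), b=5^1·(≡4) mod 5; (2|5)=-1, (4|5)=+1; (−1)^{0·1·2}·(-1)^1·(+1)^0 = -1.
(-1173, 5 / ℚ) ramifies at {3, 5, 17, 23}: a division algebra.

[3, 5, 17, 23]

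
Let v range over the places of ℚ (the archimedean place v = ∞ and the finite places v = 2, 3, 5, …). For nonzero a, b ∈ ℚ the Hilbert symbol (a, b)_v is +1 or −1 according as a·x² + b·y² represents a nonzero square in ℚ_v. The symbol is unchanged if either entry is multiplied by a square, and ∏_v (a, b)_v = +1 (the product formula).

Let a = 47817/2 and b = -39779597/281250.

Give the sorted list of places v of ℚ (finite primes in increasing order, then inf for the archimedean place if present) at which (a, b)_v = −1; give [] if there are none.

(a, b) ≡ (10626, -5434) mod (ℚ^×)²; places V = {2, 3, 5, 7, 11, 13, 19, 23, ∞}.
(a,b)_13: α=0, u≡8; β=1, v≡11 (mod 13); (8|13)=-1, (11|13)=-1; sign (−1)^0·-1^1·-1^0 = -1.
(a,b)_2: α=-1, β=-1; u≡1, v≡3 (mod 8); ε(u)ε(v)=0·1, αω(v)=-1·1, βω(u)=-1·0; sum ≡ 1  ⇒  -1.
(a,b)_23: α=1, u≡16; β=0, v≡5 (mod 23); (16|23)=+1, (5|23)=-1; sign (−1)^0·+1^0·-1^1 = -1.
(a,b)_5: α=0, u≡1; β=-6, v≡1 (mod 5); (1|5)=+1, (1|5)=+1; sign (−1)^0·+1^-6·+1^0 = +1.
(a,b)_11: α=1, u≡1; β=5, v≡3 (mod 11); (1|11)=+1, (3|11)=+1; sign (−1)^1·+1^5·+1^1 = -1.
(a,b)_∞: sgn(10626)=+, sgn(-5434)=−, so +1.
(a,b)_7: α=1, u≡3; β=0, v≡6 (mod 7); (3|7)=-1, (6|7)=-1; sign (−1)^0·-1^0·-1^1 = -1.
(a,b)_19: α=0, u≡16; β=1, v≡13 (mod 19); (16|19)=+1, (13|19)=-1; sign (−1)^0·+1^1·-1^0 = +1.
(a,b)_3: α=3, u≡2; β=-2, v≡2 (mod 3); (2|3)=-1, (2|3)=-1; sign (−1)^0·-1^-2·-1^3 = -1.
|Ram(10626, -5434)| = 6, even; anisotropic at {2, 3, 7, 11, 13, 23}.

[2, 3, 7, 11, 13, 23]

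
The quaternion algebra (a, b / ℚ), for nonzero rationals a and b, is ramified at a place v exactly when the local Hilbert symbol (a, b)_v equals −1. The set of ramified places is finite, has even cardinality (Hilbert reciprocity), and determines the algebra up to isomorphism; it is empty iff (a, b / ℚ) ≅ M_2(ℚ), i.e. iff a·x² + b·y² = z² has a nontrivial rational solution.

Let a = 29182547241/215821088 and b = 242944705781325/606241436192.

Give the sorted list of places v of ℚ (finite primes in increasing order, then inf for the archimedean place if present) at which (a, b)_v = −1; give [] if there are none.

Mod squares: a ≡ 2, b ≡ 74. Check v ∈ {∞, 2, 3, 5, 7, 19, 37, 53}.
v=53: a=53^-2·(≡18), b=53^-4·(≡19) mod 53; (18|53)=-1, (19|53)=-1; (−1)^{-2·-4·26}·(-1)^-4·(-1)^-2 = +1.
v=3: a=3^10·(≡2), b=3^12·(≡2) mod 3; (2|3)=-1, (2|3)=-1; (−1)^{10·12·1}·(-1)^12·(-1)^10 = +1.
v=37: a=37^2·(≡31), b=37^3·(≡6) mod 37; (31|37)=-1, (6|37)=-1; (−1)^{2·3·18}·(-1)^3·(-1)^2 = -1.
v=19: a=19^2·(≡14), b=19^2·(≡5) mod 19; (14|19)=-1, (5|19)=+1; (−1)^{2·2·9}·(-1)^2·(+1)^2 = +1.
v=7: a=7^-4·(≡1), b=7^-4·(≡1) mod 7; (1|7)=+1, (1|7)=+1; (−1)^{-4·-4·3}·(+1)^-4·(+1)^-4 = +1.
v=5: a=5^0·(≡2), b=5^2·(≡4) mod 5; (2|5)=-1, (4|5)=+1; (−1)^{0·2·2}·(-1)^2·(+1)^0 = +1.
v=2: v_2(a)=-5, v_2(b)=-5; units ≡ 1, 5 (mod 8); ε·ε+αω+βω = 0·0+-5·1+-5·0 ≡ 1  ⇒  (a,b)_2 = -1.
v=∞: 2 > 0 and 74 > 0  ⇒  (a,b)_∞ = +1.
Ram(2, 74) = {2, 37}; no ℚ_2-point on the conic.

[2, 37]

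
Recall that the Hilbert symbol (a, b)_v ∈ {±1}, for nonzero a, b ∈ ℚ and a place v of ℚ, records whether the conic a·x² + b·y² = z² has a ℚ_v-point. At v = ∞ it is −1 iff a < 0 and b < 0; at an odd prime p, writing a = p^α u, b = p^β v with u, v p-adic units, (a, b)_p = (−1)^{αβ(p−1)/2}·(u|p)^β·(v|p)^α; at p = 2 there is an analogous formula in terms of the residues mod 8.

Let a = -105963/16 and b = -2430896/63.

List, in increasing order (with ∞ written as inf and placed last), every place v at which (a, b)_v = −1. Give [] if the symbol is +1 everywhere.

[7, 11, 19, 29, 31, inf]

(a, b) ≡ (-627, -6293) mod (ℚ^×)²; places V = {2, 3, 7, 11, 13, 19, 29, 31, ∞}.
(a,b)_∞: sgn(-627)=−, sgn(-6293)=−, so -1.
(a,b)_11: α=1, u≡5; β=0, v≡2 (mod 11); (5|11)=+1, (2|11)=-1; sign (−1)^0·+1^0·-1^1 = -1.
(a,b)_29: α=0, u≡2; β=1, v≡3 (mod 29); (2|29)=-1, (3|29)=-1; sign (−1)^0·-1^1·-1^0 = -1.
(a,b)_7: α=0, u≡5; β=-1, v≡4 (mod 7); (5|7)=-1, (4|7)=+1; sign (−1)^0·-1^-1·+1^0 = -1.
(a,b)_13: α=2, u≡12; β=2, v≡3 (mod 13); (12|13)=+1, (3|13)=+1; sign (−1)^0·+1^2·+1^2 = +1.
(a,b)_3: α=1, u≡1; β=-2, v≡1 (mod 3); (1|3)=+1, (1|3)=+1; sign (−1)^0·+1^-2·+1^1 = +1.
(a,b)_2: α=-4, β=4; u≡5, v≡3 (mod 8); ε(u)ε(v)=0·1, αω(v)=-4·1, βω(u)=4·1; sum ≡ 0  ⇒  +1.
(a,b)_31: α=0, u≡21; β=1, v≡14 (mod 31); (21|31)=-1, (14|31)=+1; sign (−1)^0·-1^1·+1^0 = -1.
(a,b)_19: α=1, u≡16; β=0, v≡13 (mod 19); (16|19)=+1, (13|19)=-1; sign (−1)^0·+1^0·-1^1 = -1.
(-627, -6293 / ℚ) ramifies at {7, 11, 19, 29, 31, ∞}: a division algebra.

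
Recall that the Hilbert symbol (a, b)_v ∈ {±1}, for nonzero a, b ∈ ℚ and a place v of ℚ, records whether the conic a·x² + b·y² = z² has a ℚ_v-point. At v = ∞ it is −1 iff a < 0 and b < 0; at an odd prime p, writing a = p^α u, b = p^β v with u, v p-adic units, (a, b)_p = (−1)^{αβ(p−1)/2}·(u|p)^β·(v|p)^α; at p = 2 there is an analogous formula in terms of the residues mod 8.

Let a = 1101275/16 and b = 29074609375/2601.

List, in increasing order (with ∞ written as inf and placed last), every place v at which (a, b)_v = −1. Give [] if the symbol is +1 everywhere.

Mod squares: a ≡ 899, b ≡ 31. Check v ∈ {∞, 2, 3, 5, 7, 17, 29, 31}.
v=17: a=17^0·(≡2), b=17^-2·(≡7) mod 17; (2|17)=+1, (7|17)=-1; (−1)^{0·-2·8}·(+1)^-2·(-1)^0 = +1.
v=5: a=5^2·(≡1), b=5^8·(≡1) mod 5; (1|5)=+1, (1|5)=+1; (−1)^{2·8·2}·(+1)^8·(+1)^2 = +1.
v=29: a=29^1·(≡19), b=29^0·(≡3) mod 29; (19|29)=-1, (3|29)=-1; (−1)^{1·0·14}·(-1)^0·(-1)^1 = -1.
v=2: v_2(a)=-4, v_2(b)=0; units ≡ 3, 7 (mod 8); ε·ε+αω+βω = 1·1+-4·0+0·1 ≡ 1  ⇒  (a,b)_2 = -1.
v=∞: 899 > 0 and 31 > 0  ⇒  (a,b)_∞ = +1.
v=31: a=31^1·(≡29), b=31^1·(≡28) mod 31; (29|31)=-1, (28|31)=+1; (−1)^{1·1·15}·(-1)^1·(+1)^1 = +1.
v=7: a=7^2·(≡6), b=7^4·(≡3) mod 7; (6|7)=-1, (3|7)=-1; (−1)^{2·4·3}·(-1)^4·(-1)^2 = +1.
v=3: a=3^0·(≡2), b=3^-2·(≡1) mod 3; (2|3)=-1, (1|3)=+1; (−1)^{0·-2·1}·(-1)^-2·(+1)^0 = +1.
(899, 31 / ℚ) ramifies at {2, 29}: a division algebra.

[2, 29]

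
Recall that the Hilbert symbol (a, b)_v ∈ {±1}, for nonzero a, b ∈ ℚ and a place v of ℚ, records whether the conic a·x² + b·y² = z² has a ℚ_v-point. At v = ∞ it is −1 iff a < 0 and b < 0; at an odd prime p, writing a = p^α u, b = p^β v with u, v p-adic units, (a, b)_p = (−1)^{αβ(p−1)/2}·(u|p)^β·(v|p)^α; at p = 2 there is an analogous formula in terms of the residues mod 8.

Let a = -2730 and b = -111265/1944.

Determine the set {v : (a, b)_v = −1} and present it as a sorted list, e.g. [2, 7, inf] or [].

[5, inf]

Mod squares: a ≡ -2730, b ≡ -2310. Check v ∈ {∞, 2, 3, 5, 7, 11, 13, 17}.
v=3: a=3^1·(≡2), b=3^-5·(≡1) mod 3; (2|3)=-1, (1|3)=+1; (−1)^{1·-5·1}·(-1)^-5·(+1)^1 = +1.
v=7: a=7^1·(≡2), b=7^1·(≡6) mod 7; (2|7)=+1, (6|7)=-1; (−1)^{1·1·3}·(+1)^1·(-1)^1 = +1.
v=11: a=11^0·(≡9), b=11^1·(≡2) mod 11; (9|11)=+1, (2|11)=-1; (−1)^{0·1·5}·(+1)^1·(-1)^0 = +1.
v=2: v_2(a)=1, v_2(b)=-3; units ≡ 3, 5 (mod 8); ε·ε+αω+βω = 1·0+1·1+-3·1 ≡ 0  ⇒  (a,b)_2 = +1.
v=17: a=17^0·(≡7), b=17^2·(≡1) mod 17; (7|17)=-1, (1|17)=+1; (−1)^{0·2·8}·(-1)^2·(+1)^0 = +1.
v=∞: -2730 < 0 and -2310 < 0  ⇒  (a,b)_∞ = -1.
v=13: a=13^1·(≡11), b=13^0·(≡4) mod 13; (11|13)=-1, (4|13)=+1; (−1)^{1·0·6}·(-1)^0·(+1)^1 = +1.
v=5: a=5^1·(≡4), b=5^1·(≡3) mod 5; (4|5)=+1, (3|5)=-1; (−1)^{1·1·2}·(+1)^1·(-1)^1 = -1.
|Ram(-2730, -2310)| = 2, even; anisotropic at {5, ∞}.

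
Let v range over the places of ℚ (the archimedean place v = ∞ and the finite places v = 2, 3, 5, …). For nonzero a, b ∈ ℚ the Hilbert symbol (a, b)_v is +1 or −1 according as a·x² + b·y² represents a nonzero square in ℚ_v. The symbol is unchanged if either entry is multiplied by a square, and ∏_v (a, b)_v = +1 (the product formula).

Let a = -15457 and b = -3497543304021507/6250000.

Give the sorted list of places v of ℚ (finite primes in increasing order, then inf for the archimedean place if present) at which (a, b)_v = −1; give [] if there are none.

Mod squares: a ≡ -15457, b ≡ -3. Check v ∈ {∞, 2, 3, 5, 13, 29, 41, 47}.
v=∞: -15457 < 0 and -3 < 0  ⇒  (a,b)_∞ = -1.
v=3: a=3^0·(≡2), b=3^1·(≡2) mod 3; (2|3)=-1, (2|3)=-1; (−1)^{0·1·1}·(-1)^1·(-1)^0 = -1.
v=2: v_2(a)=0, v_2(b)=-4; units ≡ 7, 5 (mod 8); ε·ε+αω+βω = 1·0+0·1+-4·0 ≡ 0  ⇒  (a,b)_2 = +1.
v=47: a=47^0·(≡6), b=47^4·(≡30) mod 47; (6|47)=+1, (30|47)=-1; (−1)^{0·4·23}·(+1)^4·(-1)^0 = +1.
v=29: a=29^1·(≡18), b=29^2·(≡21) mod 29; (18|29)=-1, (21|29)=-1; (−1)^{1·2·14}·(-1)^2·(-1)^1 = -1.
v=13: a=13^1·(≡7), b=13^2·(≡3) mod 13; (7|13)=-1, (3|13)=+1; (−1)^{1·2·6}·(-1)^2·(+1)^1 = +1.
v=41: a=41^1·(≡33), b=41^2·(≡38) mod 41; (33|41)=+1, (38|41)=-1; (−1)^{1·2·20}·(+1)^2·(-1)^1 = -1.
v=5: a=5^0·(≡3), b=5^-8·(≡3) mod 5; (3|5)=-1, (3|5)=-1; (−1)^{0·-8·2}·(-1)^-8·(-1)^0 = +1.
(-15457, -3 / ℚ) ramifies at {3, 29, 41, ∞}: a division algebra.

[3, 29, 41, inf]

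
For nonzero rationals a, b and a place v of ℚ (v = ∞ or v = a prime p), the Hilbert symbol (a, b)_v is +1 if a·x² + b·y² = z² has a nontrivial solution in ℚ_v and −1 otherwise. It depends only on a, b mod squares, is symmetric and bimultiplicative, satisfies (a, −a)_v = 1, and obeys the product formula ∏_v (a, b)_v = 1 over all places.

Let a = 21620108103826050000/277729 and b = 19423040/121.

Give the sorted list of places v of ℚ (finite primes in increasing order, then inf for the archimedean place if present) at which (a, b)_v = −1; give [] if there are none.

Mod squares: a ≡ 805, b ≡ 303485. Check v ∈ {∞, 2, 3, 5, 7, 11, 13, 17, 23, 29, 31}.
v=5: a=5^5·(≡4), b=5^1·(≡3) mod 5; (4|5)=+1, (3|5)=-1; (−1)^{5·1·2}·(+1)^1·(-1)^5 = -1.
v=17: a=17^-2·(≡5), b=17^0·(≡15) mod 17; (5|17)=-1, (15|17)=+1; (−1)^{-2·0·8}·(-1)^0·(+1)^-2 = +1.
v=29: a=29^2·(≡24), b=29^1·(≡1) mod 29; (24|29)=+1, (1|29)=+1; (−1)^{2·1·14}·(+1)^1·(+1)^2 = +1.
v=2: v_2(a)=4, v_2(b)=6; units ≡ 5, 5 (mod 8); ε·ε+αω+βω = 0·0+4·1+6·1 ≡ 0  ⇒  (a,b)_2 = +1.
v=13: a=13^2·(≡4), b=13^1·(≡4) mod 13; (4|13)=+1, (4|13)=+1; (−1)^{2·1·6}·(+1)^1·(+1)^2 = +1.
v=∞: 805 > 0 and 303485 > 0  ⇒  (a,b)_∞ = +1.
v=11: a=11^0·(≡6), b=11^-2·(≡10) mod 11; (6|11)=-1, (10|11)=-1; (−1)^{0·-2·5}·(-1)^-2·(-1)^0 = +1.
v=23: a=23^3·(≡8), b=23^1·(≡2) mod 23; (8|23)=+1, (2|23)=+1; (−1)^{3·1·11}·(+1)^1·(+1)^3 = -1.
v=3: a=3^6·(≡1), b=3^0·(≡2) mod 3; (1|3)=+1, (2|3)=-1; (−1)^{6·0·1}·(+1)^0·(-1)^6 = +1.
v=7: a=7^3·(≡5), b=7^1·(≡2) mod 7; (5|7)=-1, (2|7)=+1; (−1)^{3·1·3}·(-1)^1·(+1)^3 = +1.
v=31: a=31^-2·(≡27), b=31^0·(≡24) mod 31; (27|31)=-1, (24|31)=-1; (−1)^{-2·0·15}·(-1)^0·(-1)^-2 = +1.
Ram(805, 303485) = {5, 23}; no ℚ_5-point on the conic.

[5, 23]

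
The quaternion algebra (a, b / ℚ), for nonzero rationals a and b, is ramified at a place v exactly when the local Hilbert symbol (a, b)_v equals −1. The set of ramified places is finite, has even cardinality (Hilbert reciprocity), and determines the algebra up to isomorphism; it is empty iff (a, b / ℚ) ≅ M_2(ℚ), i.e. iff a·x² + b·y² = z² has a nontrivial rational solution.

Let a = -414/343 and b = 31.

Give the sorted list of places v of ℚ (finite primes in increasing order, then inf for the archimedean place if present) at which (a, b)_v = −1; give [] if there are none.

[2, 7]

(a, b) ≡ (-322, 31) mod (ℚ^×)²; places V = {2, 3, 7, 23, 31, ∞}.
(a,b)_2: α=1, β=0; u≡7, v≡7 (mod 8); ε(u)ε(v)=1·1, αω(v)=1·0, βω(u)=0·0; sum ≡ 1  ⇒  -1.
(a,b)_7: α=-3, u≡6; β=0, v≡3 (mod 7); (6|7)=-1, (3|7)=-1; sign (−1)^0·-1^0·-1^-3 = -1.
(a,b)_3: α=2, u≡2; β=0, v≡1 (mod 3); (2|3)=-1, (1|3)=+1; sign (−1)^0·-1^0·+1^2 = +1.
(a,b)_∞: sgn(-322)=−, sgn(31)=+, so +1.
(a,b)_31: α=0, u≡10; β=1, v≡1 (mod 31); (10|31)=+1, (1|31)=+1; sign (−1)^0·+1^1·+1^0 = +1.
(a,b)_23: α=1, u≡9; β=0, v≡8 (mod 23); (9|23)=+1, (8|23)=+1; sign (−1)^0·+1^0·+1^1 = +1.
|Ram(-322, 31)| = 2, even; anisotropic at {2, 7}.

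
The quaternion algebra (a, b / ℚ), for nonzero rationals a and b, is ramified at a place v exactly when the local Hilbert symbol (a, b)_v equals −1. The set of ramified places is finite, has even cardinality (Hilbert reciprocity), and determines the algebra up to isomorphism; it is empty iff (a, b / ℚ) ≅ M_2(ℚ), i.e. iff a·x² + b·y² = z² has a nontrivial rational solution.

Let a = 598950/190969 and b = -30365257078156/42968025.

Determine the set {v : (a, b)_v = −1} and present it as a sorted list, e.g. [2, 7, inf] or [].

(a, b) ≡ (22, -91) mod (ℚ^×)²; places V = {2, 3, 5, 7, 11, 13, 19, 23, 31, ∞}.
(a,b)_11: α=3, u≡6; β=6, v≡2 (mod 11); (6|11)=-1, (2|11)=-1; sign (−1)^0·-1^6·-1^3 = -1.
(a,b)_2: α=1, β=2; u≡3, v≡5 (mod 8); ε(u)ε(v)=1·0, αω(v)=1·1, βω(u)=2·1; sum ≡ 1  ⇒  -1.
(a,b)_19: α=-2, u≡2; β=-2, v≡4 (mod 19); (2|19)=-1, (4|19)=+1; sign (−1)^0·-1^-2·+1^-2 = +1.
(a,b)_13: α=0, u≡12; β=1, v≡5 (mod 13); (12|13)=+1, (5|13)=-1; sign (−1)^0·+1^1·-1^0 = +1.
(a,b)_∞: sgn(22)=+, sgn(-91)=−, so +1.
(a,b)_5: α=2, u≡2; β=-2, v≡4 (mod 5); (2|5)=-1, (4|5)=+1; sign (−1)^0·-1^-2·+1^2 = +1.
(a,b)_23: α=-2, u≡22; β=-2, v≡1 (mod 23); (22|23)=-1, (1|23)=+1; sign (−1)^0·-1^-2·+1^-2 = +1.
(a,b)_3: α=2, u≡1; β=-2, v≡2 (mod 3); (1|3)=+1, (2|3)=-1; sign (−1)^0·+1^-2·-1^2 = +1.
(a,b)_31: α=0, u≡24; β=2, v≡8 (mod 31); (24|31)=-1, (8|31)=+1; sign (−1)^0·-1^2·+1^0 = +1.
(a,b)_7: α=0, u≡1; β=3, v≡4 (mod 7); (1|7)=+1, (4|7)=+1; sign (−1)^0·+1^3·+1^0 = +1.
Ram(22, -91) = {2, 11}; no ℚ_2-point on the conic.

[2, 11]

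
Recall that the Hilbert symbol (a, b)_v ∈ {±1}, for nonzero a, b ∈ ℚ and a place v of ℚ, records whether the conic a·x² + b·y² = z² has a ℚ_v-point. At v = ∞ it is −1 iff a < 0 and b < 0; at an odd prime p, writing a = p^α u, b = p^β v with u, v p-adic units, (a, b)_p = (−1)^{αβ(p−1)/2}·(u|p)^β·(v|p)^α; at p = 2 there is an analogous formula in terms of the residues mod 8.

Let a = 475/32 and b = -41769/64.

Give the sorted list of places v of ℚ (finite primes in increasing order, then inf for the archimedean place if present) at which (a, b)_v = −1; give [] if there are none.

[2, 3, 7, 19]

(a, b) ≡ (38, -4641) mod (ℚ^×)²; places V = {2, 3, 5, 7, 13, 17, 19, ∞}.
(a,b)_13: α=0, u≡12; β=1, v≡2 (mod 13); (12|13)=+1, (2|13)=-1; sign (−1)^0·+1^1·-1^0 = +1.
(a,b)_3: α=0, u≡2; β=3, v≡1 (mod 3); (2|3)=-1, (1|3)=+1; sign (−1)^0·-1^3·+1^0 = -1.
(a,b)_∞: sgn(38)=+, sgn(-4641)=−, so +1.
(a,b)_2: α=-5, β=-6; u≡3, v≡7 (mod 8); ε(u)ε(v)=1·1, αω(v)=-5·0, βω(u)=-6·1; sum ≡ 1  ⇒  -1.
(a,b)_17: α=0, u≡9; β=1, v≡15 (mod 17); (9|17)=+1, (15|17)=+1; sign (−1)^0·+1^1·+1^0 = +1.
(a,b)_19: α=1, u≡18; β=0, v≡18 (mod 19); (18|19)=-1, (18|19)=-1; sign (−1)^0·-1^0·-1^1 = -1.
(a,b)_5: α=2, u≡2; β=0, v≡4 (mod 5); (2|5)=-1, (4|5)=+1; sign (−1)^0·-1^0·+1^2 = +1.
(a,b)_7: α=0, u≡5; β=1, v≡4 (mod 7); (5|7)=-1, (4|7)=+1; sign (−1)^0·-1^1·+1^0 = -1.
(38, -4641 / ℚ) ramifies at {2, 3, 7, 19}: a division algebra.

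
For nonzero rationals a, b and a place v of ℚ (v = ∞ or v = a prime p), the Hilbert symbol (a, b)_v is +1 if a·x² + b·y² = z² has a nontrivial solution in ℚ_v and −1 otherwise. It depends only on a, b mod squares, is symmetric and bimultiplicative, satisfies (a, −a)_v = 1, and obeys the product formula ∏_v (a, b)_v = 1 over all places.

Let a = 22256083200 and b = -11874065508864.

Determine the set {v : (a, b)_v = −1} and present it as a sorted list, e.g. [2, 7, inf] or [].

Mod squares: a ≡ 57, b ≡ -26. Check v ∈ {∞, 2, 3, 5, 13, 19}.
v=∞: 57 > 0 and -26 < 0  ⇒  (a,b)_∞ = +1.
v=13: a=13^2·(≡5), b=13^3·(≡8) mod 13; (5|13)=-1, (8|13)=-1; (−1)^{2·3·6}·(-1)^3·(-1)^2 = -1.
v=19: a=19^3·(≡18), b=19^4·(≡3) mod 19; (18|19)=-1, (3|19)=-1; (−1)^{3·4·9}·(-1)^4·(-1)^3 = -1.
v=3: a=3^1·(≡1), b=3^4·(≡1) mod 3; (1|3)=+1, (1|3)=+1; (−1)^{1·4·1}·(+1)^4·(+1)^1 = +1.
v=2: v_2(a)=8, v_2(b)=9; units ≡ 1, 3 (mod 8); ε·ε+αω+βω = 0·1+8·1+9·0 ≡ 0  ⇒  (a,b)_2 = +1.
v=5: a=5^2·(≡3), b=5^0·(≡1) mod 5; (3|5)=-1, (1|5)=+1; (−1)^{2·0·2}·(-1)^0·(+1)^2 = +1.
|Ram(57, -26)| = 2, even; anisotropic at {13, 19}.

[13, 19]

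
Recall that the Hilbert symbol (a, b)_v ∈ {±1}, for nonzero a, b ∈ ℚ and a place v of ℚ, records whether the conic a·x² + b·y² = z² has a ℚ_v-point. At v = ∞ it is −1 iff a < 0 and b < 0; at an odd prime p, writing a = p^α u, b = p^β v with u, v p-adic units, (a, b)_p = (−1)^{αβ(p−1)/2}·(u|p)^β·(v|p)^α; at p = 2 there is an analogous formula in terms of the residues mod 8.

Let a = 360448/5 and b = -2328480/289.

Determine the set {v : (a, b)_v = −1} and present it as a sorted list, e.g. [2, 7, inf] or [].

Mod squares: a ≡ 110, b ≡ -330. Check v ∈ {∞, 2, 3, 5, 7, 11, 17}.
v=11: a=11^1·(≡2), b=11^1·(≡5) mod 11; (2|11)=-1, (5|11)=+1; (−1)^{1·1·5}·(-1)^1·(+1)^1 = +1.
v=5: a=5^-1·(≡3), b=5^1·(≡1) mod 5; (3|5)=-1, (1|5)=+1; (−1)^{-1·1·2}·(-1)^1·(+1)^-1 = -1.
v=17: a=17^0·(≡13), b=17^-2·(≡10) mod 17; (13|17)=+1, (10|17)=-1; (−1)^{0·-2·8}·(+1)^-2·(-1)^0 = +1.
v=3: a=3^0·(≡2), b=3^3·(≡1) mod 3; (2|3)=-1, (1|3)=+1; (−1)^{0·3·1}·(-1)^3·(+1)^0 = -1.
v=7: a=7^0·(≡5), b=7^2·(≡5) mod 7; (5|7)=-1, (5|7)=-1; (−1)^{0·2·3}·(-1)^2·(-1)^0 = +1.
v=∞: 110 > 0 and -330 < 0  ⇒  (a,b)_∞ = +1.
v=2: v_2(a)=15, v_2(b)=5; units ≡ 7, 3 (mod 8); ε·ε+αω+βω = 1·1+15·1+5·0 ≡ 0  ⇒  (a,b)_2 = +1.
Ram(110, -330) = {3, 5}; no ℚ_3-point on the conic.

[3, 5]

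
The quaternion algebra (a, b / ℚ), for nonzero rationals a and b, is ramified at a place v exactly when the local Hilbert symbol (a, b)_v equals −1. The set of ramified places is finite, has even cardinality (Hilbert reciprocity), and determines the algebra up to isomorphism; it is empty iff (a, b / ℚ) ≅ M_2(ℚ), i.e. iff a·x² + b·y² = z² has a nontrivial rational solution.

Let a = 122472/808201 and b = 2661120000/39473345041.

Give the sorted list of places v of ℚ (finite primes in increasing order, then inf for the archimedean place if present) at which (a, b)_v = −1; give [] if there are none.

[2, 7]

(a, b) ≡ (42, 462) mod (ℚ^×)²; places V = {2, 3, 5, 7, 11, 13, 17, 29, 31, ∞}.
(a,b)_3: α=7, u≡2; β=3, v≡1 (mod 3); (2|3)=-1, (1|3)=+1; sign (−1)^1·-1^3·+1^7 = +1.
(a,b)_31: α=-2, u≡21; β=-2, v≡10 (mod 31); (21|31)=-1, (10|31)=+1; sign (−1)^0·-1^-2·+1^-2 = +1.
(a,b)_5: α=0, u≡2; β=4, v≡2 (mod 5); (2|5)=-1, (2|5)=-1; sign (−1)^0·-1^4·-1^0 = +1.
(a,b)_∞: sgn(42)=+, sgn(462)=+, so +1.
(a,b)_7: α=1, u≡5; β=1, v≡6 (mod 7); (5|7)=-1, (6|7)=-1; sign (−1)^1·-1^1·-1^1 = -1.
(a,b)_29: α=-2, u≡23; β=-2, v≡27 (mod 29); (23|29)=+1, (27|29)=-1; sign (−1)^0·+1^-2·-1^-2 = +1.
(a,b)_2: α=3, β=11; u≡5, v≡7 (mod 8); ε(u)ε(v)=0·1, αω(v)=3·0, βω(u)=11·1; sum ≡ 1  ⇒  -1.
(a,b)_11: α=0, u≡1; β=1, v≡4 (mod 11); (1|11)=+1, (4|11)=+1; sign (−1)^0·+1^1·+1^0 = +1.
(a,b)_13: α=0, u≡3; β=-2, v≡7 (mod 13); (3|13)=+1, (7|13)=-1; sign (−1)^0·+1^-2·-1^0 = +1.
(a,b)_17: α=0, u≡1; β=-2, v≡6 (mod 17); (1|17)=+1, (6|17)=-1; sign (−1)^0·+1^-2·-1^0 = +1.
Ram(42, 462) = {2, 7}; no ℚ_2-point on the conic.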